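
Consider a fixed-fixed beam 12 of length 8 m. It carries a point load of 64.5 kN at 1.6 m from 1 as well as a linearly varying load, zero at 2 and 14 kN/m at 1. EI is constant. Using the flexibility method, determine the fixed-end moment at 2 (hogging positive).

Take the two fixed-end moments M_1, M_2 as redundants; the released structure is the simple span 12.
End rotations of the released simple span under the applied load (×1/EI):
  at 1: point load 64.5 at a = 1.6: Pab(L + b)/(6LEI) = 198.1/EI
  at 2: point load 64.5 at a = 1.6: Pab(L + a)/(6LEI) = 132.1/EI
  at 1: triangular load, peak 14: w₀L³/(45EI) = 159.3/EI
  at 2: triangular load, peak 14: 7w₀L³/(360EI) = 139.4/EI
  θ_10 = 357.4/EI,  θ_20 = 271.5/EI
Flexibility coefficients: a unit moment at one end gives L/(3EI) there and L/(6EI) at the far end, so f₁₁ = f₂₂ = 2.667/EI and f₁₂ = f₂₁ = 1.333/EI.
Compatibility — zero rotation at each built-in end:
  2.667 M_1 + 1.333 M_2 = 357.4
  1.333 M_1 + 2.667 M_2 = 271.5
Solving the pair gives M_1 = 110.8 kN·m and M_2 = 46.38 kN·m (hogging).

M_2 = 46.38 kN·m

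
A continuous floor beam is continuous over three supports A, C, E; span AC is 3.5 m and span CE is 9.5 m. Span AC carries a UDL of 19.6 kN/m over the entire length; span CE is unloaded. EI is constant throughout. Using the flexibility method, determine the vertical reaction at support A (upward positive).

Release continuity at C by inserting a hinge; the redundant is the internal moment M_C. The primary structure is two simply-supported spans AC and CE.
Rotations at C on the released spans (each span's end-slope, ×1/EI):
  span AC: UDL 19.6: wL³/(24EI) = 35.01/EI
  relative rotation θ_0 = (35.01 + 0)/EI = 35.01/EI
A unit hogging moment at C produces rotation L₁/(3EI) + L₂/(3EI) = 4.333/EI.
Slope continuity at C: θ_0 = M_C·4.333/EI, so M_C = 35.01/4.333 = 8.08 kN·m (hogging).
Span AC, ΣM about A with M_C applied at C: R_C^{AC}·3.5 = 120 + 8.08, so R_C^{AC} = 36.61 kN and R_A = 68.6 − 36.61 = 31.99 kN.

R_A = 31.99 kN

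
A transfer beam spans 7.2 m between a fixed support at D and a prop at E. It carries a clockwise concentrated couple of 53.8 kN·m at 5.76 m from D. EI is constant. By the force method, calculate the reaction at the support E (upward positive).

R_E = 10.76 kN

Take the reaction at E as the redundant and release it; the primary structure is a cantilever fixed at D.
Deflection at E on the released cantilever, summing each load's contribution:
  clockwise couple 53.8 at a = 5.76: M₀a(2L − a)/(2EI) = 1339/EI
Flexibility coefficient — unit upward force at E: δ_{EE} = L³/(3EI) = 124.4/EI.
Compatibility at E: δ_0 − R_E·δ_{EE} = 0, so R_E = 1339/124.4 = 10.76 kN.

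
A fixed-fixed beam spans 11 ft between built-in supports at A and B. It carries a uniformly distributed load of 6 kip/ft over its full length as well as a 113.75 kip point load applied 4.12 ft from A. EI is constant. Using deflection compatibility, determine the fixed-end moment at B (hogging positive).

Release both end moments; the primary structure is a simply-supported span AB with redundants M_A and M_B.
Simple-span end rotations at A and B under the given loads:
  at A: UDL 6: wL³/(24EI) = 332.8/EI
  at B: UDL 6: wL³/(24EI) = 332.8/EI
  at A: point load 113.75 at a = 4.12: Pab(L + b)/(6LEI) = 873.5/EI
  at B: point load 113.75 at a = 4.12: Pab(L + a)/(6LEI) = 738.7/EI
  θ_A0 = 1206/EI,  θ_B0 = 1071/EI
Flexibility coefficients: a unit moment at one end gives L/(3EI) there and L/(6EI) at the far end, so f₁₁ = f₂₂ = 3.667/EI and f₁₂ = f₂₁ = 1.833/EI.
Compatibility — zero rotation at each built-in end:
  3.667 M_A + 1.833 M_B = 1206
  1.833 M_A + 3.667 M_B = 1071
Solving the pair gives M_A = 243.8 kip·ft and M_B = 170.3 kip·ft (hogging).

M_B = 170.3 kip·ft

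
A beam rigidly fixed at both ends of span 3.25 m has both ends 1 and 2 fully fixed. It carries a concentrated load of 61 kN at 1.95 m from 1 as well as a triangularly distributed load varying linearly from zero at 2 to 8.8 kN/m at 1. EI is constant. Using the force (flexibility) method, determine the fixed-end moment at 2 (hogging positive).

Take the two fixed-end moments M_1, M_2 as redundants; the released structure is the simple span 12.
Simple-span end rotations at 1 and 2 under the given loads:
  at 1: point load 61 at a = 1.95: Pab(L + b)/(6LEI) = 36.08/EI
  at 2: point load 61 at a = 1.95: Pab(L + a)/(6LEI) = 41.24/EI
  at 1: triangular load, peak 8.8: w₀L³/(45EI) = 6.713/EI
  at 2: triangular load, peak 8.8: 7w₀L³/(360EI) = 5.874/EI
  θ_10 = 42.79/EI,  θ_20 = 47.11/EI
Flexibility coefficients: a unit moment at one end gives L/(3EI) there and L/(6EI) at the far end, so f₁₁ = f₂₂ = 1.083/EI and f₁₂ = f₂₁ = 0.5417/EI.
Compatibility — zero rotation at each built-in end:
  1.083 M_1 + 0.5417 M_2 = 42.79
  0.5417 M_1 + 1.083 M_2 = 47.11
Solving the pair gives M_1 = 23.68 kN·m and M_2 = 31.65 kN·m (hogging).

M_2 = 31.65 kN·m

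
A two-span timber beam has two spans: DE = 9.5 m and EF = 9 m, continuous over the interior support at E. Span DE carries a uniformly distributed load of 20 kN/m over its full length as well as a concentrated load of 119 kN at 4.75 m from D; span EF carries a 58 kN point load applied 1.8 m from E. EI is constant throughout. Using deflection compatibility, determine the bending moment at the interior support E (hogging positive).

Take M_E as the redundant. Released structure: two simple spans DE and EF with a hinge at E.
Discontinuity in slope at E on the released structure — sum the simple-span end rotations:
  span DE: UDL 20: wL³/(24EI) = 714.5/EI
  span DE: point load 119 at a = 4.75: Pab(L + a)/(6LEI) = 671.2/EI
  span EF: point load 58 at a = 1.8: Pab(L + b)/(6LEI) = 225.5/EI
  relative rotation θ_0 = (1386 + 225.5)/EI = 1611/EI
A unit hogging moment at E produces rotation L₁/(3EI) + L₂/(3EI) = 6.167/EI.
Compatibility: M_E·(L₁+L₂)/(3EI) = θ_0, giving M_E = 261.3 kN·m (hogging).

M_E = 261.3 kN·m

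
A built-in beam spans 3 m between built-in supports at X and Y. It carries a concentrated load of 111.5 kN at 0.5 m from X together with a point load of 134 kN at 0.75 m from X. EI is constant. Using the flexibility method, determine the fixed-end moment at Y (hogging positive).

Take the two fixed-end moments M_X, M_Y as redundants; the released structure is the simple span XY.
Simple-span end rotations at X and Y under the given loads:
  at X: point load 111.5 at a = 0.5: Pab(L + b)/(6LEI) = 42.59/EI
  at Y: point load 111.5 at a = 0.5: Pab(L + a)/(6LEI) = 27.1/EI
  at X: point load 134 at a = 0.75: Pab(L + b)/(6LEI) = 65.95/EI
  at Y: point load 134 at a = 0.75: Pab(L + a)/(6LEI) = 47.11/EI
  θ_X0 = 108.5/EI,  θ_Y0 = 74.21/EI
Flexibility coefficients: a unit moment at one end gives L/(3EI) there and L/(6EI) at the far end, so f₁₁ = f₂₂ = 1/EI and f₁₂ = f₂₁ = 0.5/EI.
Compatibility — zero rotation at each built-in end:
  1 M_X + 0.5 M_Y = 108.5
  0.5 M_X + 1 M_Y = 74.21
Solving the pair gives M_X = 95.25 kN·m and M_Y = 26.59 kN·m (hogging).

M_Y = 26.59 kN·m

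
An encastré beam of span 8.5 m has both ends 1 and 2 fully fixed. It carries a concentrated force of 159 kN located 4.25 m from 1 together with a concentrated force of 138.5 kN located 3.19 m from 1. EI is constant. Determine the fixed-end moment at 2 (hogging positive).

Take the two fixed-end moments M_1, M_2 as redundants; the released structure is the simple span 12.
On the primary (simply-supported) span, the end slopes from the loading are:
  at 1: point load 159 at a = 4.25: Pab(L + b)/(6LEI) = 718/EI
  at 2: point load 159 at a = 4.25: Pab(L + a)/(6LEI) = 718/EI
  at 1: point load 138.5 at a = 3.19: Pab(L + b)/(6LEI) = 635.3/EI
  at 2: point load 138.5 at a = 3.19: Pab(L + a)/(6LEI) = 537.7/EI
  θ_10 = 1353/EI,  θ_20 = 1256/EI
Flexibility coefficients: a unit moment at one end gives L/(3EI) there and L/(6EI) at the far end, so f₁₁ = f₂₂ = 2.833/EI and f₁₂ = f₂₁ = 1.417/EI.
Compatibility — zero rotation at each built-in end:
  2.833 M_1 + 1.417 M_2 = 1353
  1.417 M_1 + 2.833 M_2 = 1256
Solving the pair gives M_1 = 341.4 kN·m and M_2 = 272.5 kN·m (hogging).

M_2 = 272.5 kN·m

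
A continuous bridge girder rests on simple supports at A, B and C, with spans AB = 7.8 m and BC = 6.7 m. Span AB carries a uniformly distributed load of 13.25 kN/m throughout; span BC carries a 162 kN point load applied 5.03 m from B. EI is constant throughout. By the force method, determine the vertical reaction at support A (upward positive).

Take M_B as the redundant. Released structure: two simple spans AB and BC with a hinge at B.
End slopes at the hinge B, treating each span as simply supported:
  span AB: UDL 13.25: wL³/(24EI) = 262/EI
  span BC: point load 162 at a = 5.03: Pab(L + b)/(6LEI) = 283.3/EI
  relative rotation θ_0 = (262 + 283.3)/EI = 545.3/EI
A unit hogging moment at B produces rotation L₁/(3EI) + L₂/(3EI) = 4.833/EI.
Slope continuity at B: θ_0 = M_B·4.833/EI, so M_B = 545.3/4.833 = 112.8 kN·m (hogging).
Span AB, ΣM about A with M_B applied at B: R_B^{AB}·7.8 = 403.1 + 112.8, so R_B^{AB} = 66.14 kN and R_A = 103.3 − 66.14 = 37.21 kN.

R_A = 37.21 kN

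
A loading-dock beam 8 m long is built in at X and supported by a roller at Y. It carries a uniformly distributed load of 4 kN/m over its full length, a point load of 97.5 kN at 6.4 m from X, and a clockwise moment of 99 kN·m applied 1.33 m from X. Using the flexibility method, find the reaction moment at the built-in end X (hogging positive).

M_X = 160.6 kN·m

Choose R_Y as the redundant. The primary structure is the cantilever fixed at X.
Deflection at Y on the released cantilever, summing each load's contribution:
  UDL 4: wL⁴/(8EI) = 2048/EI
  point load 97.5 at a = 6.4: Pa²(3L − a)/(6EI) = 11715/EI
  clockwise couple 99 at a = 1.33: M₀a(2L − a)/(2EI) = 965.8/EI
  δ_0 = 14728/EI
Flexibility coefficient — unit upward force at Y: δ_{YY} = L³/(3EI) = 170.7/EI.
Compatibility at Y: δ_0 − R_Y·δ_{YY} = 0, so R_Y = 14728/170.7 = 86.3 kN.
Moment equilibrium about X: M_X = Σ(load moments about X) − R_Y·L = 851 − 86.3×8 = 160.6 kN·m.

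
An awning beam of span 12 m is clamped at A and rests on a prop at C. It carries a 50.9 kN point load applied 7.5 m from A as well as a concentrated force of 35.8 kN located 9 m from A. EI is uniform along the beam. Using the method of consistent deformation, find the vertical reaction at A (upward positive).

R_A = 40.43 kN

Release the roller at C. Primary structure: cantilever fixed at A.
Deflection at C on the released cantilever, summing each load's contribution:
  point load 50.9 at a = 7.5: Pa²(3L − a)/(6EI) = 13600/EI
  point load 35.8 at a = 9: Pa²(3L − a)/(6EI) = 13049/EI
  δ_0 = 26649/EI
Tip deflection under a unit load at C: L³/(3EI) = 576/EI.
Compatibility at C: δ_0 − R_C·δ_{CC} = 0, so R_C = 26649/576 = 46.27 kN.
Vertical equilibrium: R_A = ΣP − R_C = 86.7 − 46.27 = 40.43 kN.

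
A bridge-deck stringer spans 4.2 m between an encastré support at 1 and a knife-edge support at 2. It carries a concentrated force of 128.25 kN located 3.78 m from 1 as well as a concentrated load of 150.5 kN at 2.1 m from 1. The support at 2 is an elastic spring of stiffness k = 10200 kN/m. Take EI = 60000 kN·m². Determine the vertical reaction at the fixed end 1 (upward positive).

R_1 = 152.7 kN

Release the roller at 2. Primary structure: cantilever fixed at 1.
Downward deflection at the released point 2 due to the loads:
  point load 128.25 at a = 3.78: Pa²(3L − a)/(6EI) = 2694/EI
  point load 150.5 at a = 2.1: Pa²(3L − a)/(6EI) = 1161/EI
  δ_0 = 3855/EI
Tip deflection under a unit load at 2: L³/(3EI) = 24.7/EI.
With EI = 60000 kN·m²: δ_0 = 0.064254 m and δ_{22} = 0.000412 m/kN.
Compatibility — the spring shortens by R_2/k under the reaction it provides: δ_0 − R_2·δ_{22} = R_2/k. With 1/k = 0.000098 m/kN, R_2 = δ_0 / (δ_{22} + 1/k) = 0.064254 / (0.000412 + 0.000098) = 126.1 kN.
Vertical equilibrium: R_1 = ΣP − R_2 = 278.8 − 126.1 = 152.7 kN.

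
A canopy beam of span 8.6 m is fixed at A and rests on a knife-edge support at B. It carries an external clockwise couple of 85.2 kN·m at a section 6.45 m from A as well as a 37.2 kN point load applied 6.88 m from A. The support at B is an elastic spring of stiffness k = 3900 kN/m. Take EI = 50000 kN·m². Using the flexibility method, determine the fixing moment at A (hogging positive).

M_A = 15.77 kN·m

Remove the prop at B; the released (primary) structure is a cantilever built in at A.
Deflection at B on the released cantilever, summing each load's contribution:
  clockwise couple 85.2 at a = 6.45: M₀a(2L − a)/(2EI) = 2954/EI
  point load 37.2 at a = 6.88: Pa²(3L − a)/(6EI) = 5553/EI
  δ_0 = 8506/EI
Flexibility coefficient — unit upward force at B: δ_{BB} = L³/(3EI) = 212/EI.
With EI = 50000 kN·m²: δ_0 = 0.17013 m and δ_{BB} = 0.00424 m/kN.
Compatibility — the spring shortens by R_B/k under the reaction it provides: δ_0 − R_B·δ_{BB} = R_B/k. With 1/k = 0.000256 m/kN, R_B = δ_0 / (δ_{BB} + 1/k) = 0.17013 / (0.00424 + 0.000256) = 37.83 kN.
Moment equilibrium about A: M_A = Σ(load moments about A) − R_B·L = 341.1 − 37.83×8.6 = 15.77 kN·m.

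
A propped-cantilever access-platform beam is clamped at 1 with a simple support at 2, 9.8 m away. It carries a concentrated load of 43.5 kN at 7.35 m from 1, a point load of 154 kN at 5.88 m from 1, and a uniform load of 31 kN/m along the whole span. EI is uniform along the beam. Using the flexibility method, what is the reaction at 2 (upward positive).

R_2 = 208 kN

Remove the prop at 2; the released (primary) structure is a cantilever built in at 1.
Free-end deflection of the primary structure under the applied loading (downward +):
  point load 43.5 at a = 7.35: Pa²(3L − a)/(6EI) = 8636/EI
  point load 154 at a = 5.88: Pa²(3L − a)/(6EI) = 20872/EI
  UDL 31: wL⁴/(8EI) = 35742/EI
  δ_0 = 65250/EI
Flexibility coefficient — unit upward force at 2: δ_{22} = L³/(3EI) = 313.7/EI.
Compatibility at 2: δ_0 − R_2·δ_{22} = 0, so R_2 = 65250/313.7 = 208 kN.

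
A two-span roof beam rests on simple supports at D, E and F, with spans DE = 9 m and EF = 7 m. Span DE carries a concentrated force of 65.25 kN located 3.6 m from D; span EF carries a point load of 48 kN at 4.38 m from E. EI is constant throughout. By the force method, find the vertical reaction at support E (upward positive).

R_E = 64.17 kN

Release continuity at E by inserting a hinge; the redundant is the internal moment M_E. The primary structure is two simply-supported spans DE and EF.
End slopes at the hinge E, treating each span as simply supported:
  span DE: point load 65.25 at a = 3.6: Pab(L + a)/(6LEI) = 296/EI
  span EF: point load 48 at a = 4.38: Pab(L + b)/(6LEI) = 126.2/EI
  relative rotation θ_0 = (296 + 126.2)/EI = 422.1/EI
A unit hogging moment at E produces rotation L₁/(3EI) + L₂/(3EI) = 5.333/EI.
Compatibility: M_E·(L₁+L₂)/(3EI) = θ_0, giving M_E = 79.15 kN·m (hogging).
Span DE, ΣM about D with M_E applied at E: R_E^{DE}·9 = 234.9 + 79.15, so R_E^{DE} = 34.89 kN and R_D = 65.25 − 34.89 = 30.36 kN.
Span EF, ΣM about F: R_E^{EF}·7 = 125.8 + 79.15, so R_E^{EF} = 29.27 kN and R_F = 48 − 29.27 = 18.73 kN.
R_E = 34.89 + 29.27 = 64.17 kN.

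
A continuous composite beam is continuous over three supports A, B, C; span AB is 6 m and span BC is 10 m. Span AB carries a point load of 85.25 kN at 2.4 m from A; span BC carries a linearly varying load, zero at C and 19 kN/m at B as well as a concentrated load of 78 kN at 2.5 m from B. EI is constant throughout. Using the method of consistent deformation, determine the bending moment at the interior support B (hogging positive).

M_B = 191.4 kN·m

Release continuity at B by inserting a hinge; the redundant is the internal moment M_B. The primary structure is two simply-supported spans AB and BC.
End slopes at the hinge B, treating each span as simply supported:
  span AB: point load 85.25 at a = 2.4: Pab(L + a)/(6LEI) = 171.9/EI
  span BC: triangular load, peak 19: w₀L³/(45EI) = 422.2/EI
  span BC: point load 78 at a = 2.5: Pab(L + b)/(6LEI) = 426.6/EI
  relative rotation θ_0 = (171.9 + 848.8)/EI = 1021/EI
A unit hogging moment at B produces rotation L₁/(3EI) + L₂/(3EI) = 5.333/EI.
Compatibility: M_B·(L₁+L₂)/(3EI) = θ_0, giving M_B = 191.4 kN·m (hogging).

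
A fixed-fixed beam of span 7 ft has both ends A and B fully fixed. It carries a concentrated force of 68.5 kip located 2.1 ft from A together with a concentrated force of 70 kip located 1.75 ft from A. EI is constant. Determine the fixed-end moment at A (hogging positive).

Take the two fixed-end moments M_A, M_B as redundants; the released structure is the simple span AB.
On the primary (simply-supported) span, the end slopes from the loading are:
  at A: point load 68.5 at a = 2.1: Pab(L + b)/(6LEI) = 199.7/EI
  at B: point load 68.5 at a = 2.1: Pab(L + a)/(6LEI) = 152.7/EI
  at A: point load 70 at a = 1.75: Pab(L + b)/(6LEI) = 187.6/EI
  at B: point load 70 at a = 1.75: Pab(L + a)/(6LEI) = 134/EI
  θ_A0 = 387.3/EI,  θ_B0 = 286.7/EI
Flexibility coefficients: a unit moment at one end gives L/(3EI) there and L/(6EI) at the far end, so f₁₁ = f₂₂ = 2.333/EI and f₁₂ = f₂₁ = 1.167/EI.
Compatibility — zero rotation at each built-in end:
  2.333 M_A + 1.167 M_B = 387.3
  1.167 M_A + 2.333 M_B = 286.7
Solving the pair gives M_A = 139.4 kip·ft and M_B = 53.18 kip·ft (hogging).

M_A = 139.4 kip·ft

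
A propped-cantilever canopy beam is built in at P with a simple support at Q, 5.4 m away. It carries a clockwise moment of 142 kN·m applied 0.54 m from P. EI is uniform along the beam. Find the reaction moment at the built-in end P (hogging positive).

M_P = 101.5 kN·m

Release the roller at Q. Primary structure: cantilever fixed at P.
Primary-structure tip deflection at Q by superposition:
  clockwise couple 142 at a = 0.54: M₀a(2L − a)/(2EI) = 393.4/EI
Tip deflection under a unit load at Q: L³/(3EI) = 52.49/EI.
The prop prevents deflection at Q: R_Q = δ_0/δ_{QQ} = 393.4/52.49 = 7.494 kN.
Moment equilibrium about P: M_P = Σ(load moments about P) − R_Q·L = 142 − 7.494×5.4 = 101.5 kN·m.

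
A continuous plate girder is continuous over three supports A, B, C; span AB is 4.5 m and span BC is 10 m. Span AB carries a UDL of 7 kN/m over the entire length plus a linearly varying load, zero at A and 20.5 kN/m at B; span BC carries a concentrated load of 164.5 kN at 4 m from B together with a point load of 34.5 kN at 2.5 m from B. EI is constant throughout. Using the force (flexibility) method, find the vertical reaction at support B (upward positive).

R_B = 258.4 kN

Insert a hinge at B; M_B is the redundant, and each span becomes simply supported.
End slopes at the hinge B, treating each span as simply supported:
  span AB: UDL 7: wL³/(24EI) = 26.58/EI
  span AB: triangular load, peak 20.5: w₀L³/(45EI) = 41.51/EI
  span BC: point load 164.5 at a = 4: Pab(L + b)/(6LEI) = 1053/EI
  span BC: point load 34.5 at a = 2.5: Pab(L + b)/(6LEI) = 188.7/EI
  relative rotation θ_0 = (68.09 + 1241)/EI = 1310/EI
A unit hogging moment at B produces rotation L₁/(3EI) + L₂/(3EI) = 4.833/EI.
Compatibility: M_B·(L₁+L₂)/(3EI) = θ_0, giving M_B = 270.9 kN·m (hogging).
Span AB, ΣM about A with M_B applied at B: R_B^{AB}·4.5 = 209.2 + 270.9, so R_B^{AB} = 106.7 kN and R_A = 77.62 − 106.7 = -29.08 kN.
Span BC, ΣM about C: R_B^{BC}·10 = 1246 + 270.9, so R_B^{BC} = 151.7 kN and R_C = 199 − 151.7 = 47.33 kN.
R_B = 106.7 + 151.7 = 258.4 kN.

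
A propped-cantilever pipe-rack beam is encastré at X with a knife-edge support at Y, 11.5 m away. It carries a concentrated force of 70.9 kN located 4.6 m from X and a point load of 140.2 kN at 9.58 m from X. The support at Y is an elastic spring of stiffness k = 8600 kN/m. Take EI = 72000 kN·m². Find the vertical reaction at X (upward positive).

R_X = 92.89 kN

Choose R_Y as the redundant. The primary structure is the cantilever fixed at X.
Downward deflection at the released point Y due to the loads:
  point load 70.9 at a = 4.6: Pa²(3L − a)/(6EI) = 7476/EI
  point load 140.2 at a = 9.58: Pa²(3L − a)/(6EI) = 53441/EI
  δ_0 = 60917/EI
Flexibility coefficient — unit upward force at Y: δ_{YY} = L³/(3EI) = 507/EI.
With EI = 72000 kN·m²: δ_0 = 0.84607 m and δ_{YY} = 0.007041 m/kN.
Compatibility — the spring shortens by R_Y/k under the reaction it provides: δ_0 − R_Y·δ_{YY} = R_Y/k. With 1/k = 0.000116 m/kN, R_Y = δ_0 / (δ_{YY} + 1/k) = 0.84607 / (0.007041 + 0.000116) = 118.2 kN.
Vertical equilibrium: R_X = ΣP − R_Y = 211.1 − 118.2 = 92.89 kN.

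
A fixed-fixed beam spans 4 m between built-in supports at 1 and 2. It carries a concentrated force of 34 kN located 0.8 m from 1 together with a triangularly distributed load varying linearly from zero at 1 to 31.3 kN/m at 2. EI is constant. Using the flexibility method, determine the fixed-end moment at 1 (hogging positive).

M_1 = 34.1 kN·m

Release both end moments; the primary structure is a simply-supported span 12 with redundants M_1 and M_2.
On the primary (simply-supported) span, the end slopes from the loading are:
  at 1: point load 34 at a = 0.8: Pab(L + b)/(6LEI) = 26.11/EI
  at 2: point load 34 at a = 0.8: Pab(L + a)/(6LEI) = 17.41/EI
  at 1: triangular load, peak 31.3: 7w₀L³/(360EI) = 38.95/EI
  at 2: triangular load, peak 31.3: w₀L³/(45EI) = 44.52/EI
  θ_10 = 65.06/EI,  θ_20 = 61.92/EI
Flexibility coefficients: a unit moment at one end gives L/(3EI) there and L/(6EI) at the far end, so f₁₁ = f₂₂ = 1.333/EI and f₁₂ = f₂₁ = 0.6667/EI.
Compatibility — zero rotation at each built-in end:
  1.333 M_1 + 0.6667 M_2 = 65.06
  0.6667 M_1 + 1.333 M_2 = 61.92
Solving the pair gives M_1 = 34.1 kN·m and M_2 = 29.39 kN·m (hogging).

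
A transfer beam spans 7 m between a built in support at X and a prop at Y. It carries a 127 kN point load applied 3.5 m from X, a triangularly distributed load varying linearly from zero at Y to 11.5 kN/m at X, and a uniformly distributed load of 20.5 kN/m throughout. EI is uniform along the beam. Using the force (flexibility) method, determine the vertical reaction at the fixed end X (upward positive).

R_X = 209.2 kN

Release the roller at Y. Primary structure: cantilever fixed at X.
Primary-structure tip deflection at Y by superposition:
  point load 127 at a = 3.5: Pa²(3L − a)/(6EI) = 4538/EI
  triangular load, peak 11.5 at the fixed end: w₀L⁴/(30EI) = 920.4/EI
  UDL 20.5: wL⁴/(8EI) = 6153/EI
  δ_0 = 11611/EI
Tip deflection under a unit load at Y: L³/(3EI) = 114.3/EI.
The prop prevents deflection at Y: R_Y = δ_0/δ_{YY} = 11611/114.3 = 101.5 kN.
Vertical equilibrium: R_X = ΣP − R_Y = 310.8 − 101.5 = 209.2 kN.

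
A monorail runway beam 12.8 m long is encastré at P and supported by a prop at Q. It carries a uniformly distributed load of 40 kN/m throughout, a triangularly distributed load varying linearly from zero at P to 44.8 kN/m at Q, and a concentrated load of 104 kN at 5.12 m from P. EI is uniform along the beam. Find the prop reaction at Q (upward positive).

Choose R_Q as the redundant. The primary structure is the cantilever fixed at P.
Free-end deflection of the primary structure under the applied loading (downward +):
  UDL 40: wL⁴/(8EI) = 134218/EI
  triangular load, peak 44.8 at the free end: 11w₀L⁴/(120EI) = 110237/EI
  point load 104 at a = 5.12: Pa²(3L − a)/(6EI) = 15122/EI
  δ_0 = 259577/EI
Tip deflection under a unit load at Q: L³/(3EI) = 699.1/EI.
The prop prevents deflection at Q: R_Q = δ_0/δ_{QQ} = 259577/699.1 = 371.3 kN.

R_Q = 371.3 kN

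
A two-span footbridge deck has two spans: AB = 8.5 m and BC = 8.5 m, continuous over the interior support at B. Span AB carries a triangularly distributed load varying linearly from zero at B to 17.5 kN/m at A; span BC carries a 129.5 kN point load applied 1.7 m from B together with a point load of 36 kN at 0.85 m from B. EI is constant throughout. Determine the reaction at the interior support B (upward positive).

Take M_B as the redundant. Released structure: two simple spans AB and BC with a hinge at B.
Discontinuity in slope at B on the released structure — sum the simple-span end rotations:
  span AB: triangular load, peak 17.5: 7w₀L³/(360EI) = 209/EI
  span BC: point load 129.5 at a = 1.7: Pab(L + b)/(6LEI) = 449.1/EI
  span BC: point load 36 at a = 0.85: Pab(L + b)/(6LEI) = 74.13/EI
  relative rotation θ_0 = (209 + 523.2)/EI = 732.2/EI
A unit hogging moment at B produces rotation L₁/(3EI) + L₂/(3EI) = 5.667/EI.
Compatibility: M_B·(L₁+L₂)/(3EI) = θ_0, giving M_B = 129.2 kN·m (hogging).
Span AB, ΣM about A with M_B applied at B: R_B^{AB}·8.5 = 210.7 + 129.2, so R_B^{AB} = 39.99 kN and R_A = 74.38 − 39.99 = 34.38 kN.
Span BC, ΣM about C: R_B^{BC}·8.5 = 1156 + 129.2, so R_B^{BC} = 151.2 kN and R_C = 165.5 − 151.2 = 14.3 kN.
R_B = 39.99 + 151.2 = 191.2 kN.

R_B = 191.2 kN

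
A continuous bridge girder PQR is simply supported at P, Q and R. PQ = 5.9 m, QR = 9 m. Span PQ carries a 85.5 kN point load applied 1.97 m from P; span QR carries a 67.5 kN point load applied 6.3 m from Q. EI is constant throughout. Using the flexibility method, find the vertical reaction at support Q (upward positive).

Insert a hinge at Q; M_Q is the redundant, and each span becomes simply supported.
Rotations at Q on the released spans (each span's end-slope, ×1/EI):
  span PQ: point load 85.5 at a = 1.97: Pab(L + a)/(6LEI) = 147.2/EI
  span QR: point load 67.5 at a = 6.3: Pab(L + b)/(6LEI) = 248.8/EI
  relative rotation θ_0 = (147.2 + 248.8)/EI = 395.9/EI
A unit hogging moment at Q produces rotation L₁/(3EI) + L₂/(3EI) = 4.967/EI.
Compatibility: M_Q·(L₁+L₂)/(3EI) = θ_0, giving M_Q = 79.72 kN·m (hogging).
Span PQ, ΣM about P with M_Q applied at Q: R_Q^{PQ}·5.9 = 168.4 + 79.72, so R_Q^{PQ} = 42.06 kN and R_P = 85.5 − 42.06 = 43.44 kN.
Span QR, ΣM about R: R_Q^{QR}·9 = 182.2 + 79.72, so R_Q^{QR} = 29.11 kN and R_R = 67.5 − 29.11 = 38.39 kN.
R_Q = 42.06 + 29.11 = 71.17 kN.

R_Q = 71.17 kN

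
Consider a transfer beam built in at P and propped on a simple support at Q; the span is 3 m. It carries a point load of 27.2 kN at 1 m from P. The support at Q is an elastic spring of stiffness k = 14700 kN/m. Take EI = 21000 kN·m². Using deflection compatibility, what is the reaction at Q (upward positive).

R_Q = 3.478 kN

Choose R_Q as the redundant. The primary structure is the cantilever fixed at P.
Free-end deflection of the primary structure under the applied loading (downward +):
  point load 27.2 at a = 1: Pa²(3L − a)/(6EI) = 36.27/EI
Flexibility coefficient — unit upward force at Q: δ_{QQ} = L³/(3EI) = 9/EI.
With EI = 21000 kN·m²: δ_0 = 0.001727 m and δ_{QQ} = 0.000429 m/kN.
Compatibility — the spring shortens by R_Q/k under the reaction it provides: δ_0 − R_Q·δ_{QQ} = R_Q/k. With 1/k = 0.000068 m/kN, R_Q = δ_0 / (δ_{QQ} + 1/k) = 0.001727 / (0.000429 + 0.000068) = 3.478 kN.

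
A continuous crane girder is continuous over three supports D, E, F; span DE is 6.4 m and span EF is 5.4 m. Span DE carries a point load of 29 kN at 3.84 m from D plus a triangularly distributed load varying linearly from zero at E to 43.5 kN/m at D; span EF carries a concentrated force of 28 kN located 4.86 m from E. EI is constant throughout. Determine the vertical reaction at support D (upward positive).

Insert a hinge at E; M_E is the redundant, and each span becomes simply supported.
End slopes at the hinge E, treating each span as simply supported:
  span DE: point load 29 at a = 3.84: Pab(L + a)/(6LEI) = 76.02/EI
  span DE: triangular load, peak 43.5: 7w₀L³/(360EI) = 221.7/EI
  span EF: point load 28 at a = 4.86: Pab(L + b)/(6LEI) = 13.47/EI
  relative rotation θ_0 = (297.8 + 13.47)/EI = 311.2/EI
A unit hogging moment at E produces rotation L₁/(3EI) + L₂/(3EI) = 3.933/EI.
Compatibility: M_E·(L₁+L₂)/(3EI) = θ_0, giving M_E = 79.12 kN·m (hogging).
Span DE, ΣM about D with M_E applied at E: R_E^{DE}·6.4 = 408.3 + 79.12, so R_E^{DE} = 76.16 kN and R_D = 168.2 − 76.16 = 92.04 kN.

R_D = 92.04 kN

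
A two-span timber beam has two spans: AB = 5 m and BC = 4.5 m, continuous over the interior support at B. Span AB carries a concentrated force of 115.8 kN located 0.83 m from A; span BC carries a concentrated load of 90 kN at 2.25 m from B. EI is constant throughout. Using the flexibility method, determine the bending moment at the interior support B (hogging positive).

Release continuity at B by inserting a hinge; the redundant is the internal moment M_B. The primary structure is two simply-supported spans AB and BC.
End slopes at the hinge B, treating each span as simply supported:
  span AB: point load 115.8 at a = 0.83: Pab(L + a)/(6LEI) = 77.89/EI
  span BC: point load 90 at a = 2.25: Pab(L + b)/(6LEI) = 113.9/EI
  relative rotation θ_0 = (77.89 + 113.9)/EI = 191.8/EI
A unit hogging moment at B produces rotation L₁/(3EI) + L₂/(3EI) = 3.167/EI.
Slope continuity at B: θ_0 = M_B·3.167/EI, so M_B = 191.8/3.167 = 60.57 kN·m (hogging).

M_B = 60.57 kN·m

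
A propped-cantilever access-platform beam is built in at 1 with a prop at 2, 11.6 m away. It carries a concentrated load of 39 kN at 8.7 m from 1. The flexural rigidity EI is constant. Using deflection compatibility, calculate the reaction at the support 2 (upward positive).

R_2 = 24.68 kN

Remove the prop at 2; the released (primary) structure is a cantilever built in at 1.
Free-end deflection of the primary structure under the applied loading (downward +):
  point load 39 at a = 8.7: Pa²(3L − a)/(6EI) = 12841/EI
Flexibility coefficient — unit upward force at 2: δ_{22} = L³/(3EI) = 520.3/EI.
Compatibility at 2: δ_0 − R_2·δ_{22} = 0, so R_2 = 12841/520.3 = 24.68 kN.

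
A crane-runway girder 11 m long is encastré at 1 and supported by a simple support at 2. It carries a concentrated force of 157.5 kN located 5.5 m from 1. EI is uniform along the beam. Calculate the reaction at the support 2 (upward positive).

Remove the prop at 2; the released (primary) structure is a cantilever built in at 1.
Primary-structure tip deflection at 2 by superposition:
  point load 157.5 at a = 5.5: Pa²(3L − a)/(6EI) = 21837/EI
Tip deflection under a unit load at 2: L³/(3EI) = 443.7/EI.
The prop prevents deflection at 2: R_2 = δ_0/δ_{22} = 21837/443.7 = 49.22 kN.

R_2 = 49.22 kN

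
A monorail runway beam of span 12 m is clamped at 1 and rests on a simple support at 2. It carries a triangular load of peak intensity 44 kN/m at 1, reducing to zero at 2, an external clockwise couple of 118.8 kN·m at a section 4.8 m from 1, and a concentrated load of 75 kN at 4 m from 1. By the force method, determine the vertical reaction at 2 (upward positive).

R_2 = 73.42 kN

Remove the prop at 2; the released (primary) structure is a cantilever built in at 1.
Primary-structure tip deflection at 2 by superposition:
  triangular load, peak 44 at the fixed end: w₀L⁴/(30EI) = 30413/EI
  clockwise couple 118.8 at a = 4.8: M₀a(2L − a)/(2EI) = 5474/EI
  point load 75 at a = 4: Pa²(3L − a)/(6EI) = 6400/EI
  δ_0 = 42287/EI
Tip deflection under a unit load at 2: L³/(3EI) = 576/EI.
Compatibility at 2: δ_0 − R_2·δ_{22} = 0, so R_2 = 42287/576 = 73.42 kN.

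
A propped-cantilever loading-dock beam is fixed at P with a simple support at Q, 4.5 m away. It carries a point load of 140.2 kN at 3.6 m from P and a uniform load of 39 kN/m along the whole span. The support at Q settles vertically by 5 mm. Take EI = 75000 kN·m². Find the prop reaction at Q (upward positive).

R_Q = 152.2 kN

Remove the prop at Q; the released (primary) structure is a cantilever built in at P.
Primary-structure tip deflection at Q by superposition:
  point load 140.2 at a = 3.6: Pa²(3L − a)/(6EI) = 2998/EI
  UDL 39: wL⁴/(8EI) = 1999/EI
  δ_0 = 4997/EI
Flexibility coefficient — unit upward force at Q: δ_{QQ} = L³/(3EI) = 30.38/EI.
With EI = 75000 kN·m²: δ_0 = 0.066628 m and δ_{QQ} = 0.000405 m/kN.
Compatibility — the beam at Q must follow the support down by 0.005 m: δ_0 − R_Q·δ_{QQ} = 0.005, so R_Q = (0.066628 − 0.005)/0.000405 = 152.2 kN.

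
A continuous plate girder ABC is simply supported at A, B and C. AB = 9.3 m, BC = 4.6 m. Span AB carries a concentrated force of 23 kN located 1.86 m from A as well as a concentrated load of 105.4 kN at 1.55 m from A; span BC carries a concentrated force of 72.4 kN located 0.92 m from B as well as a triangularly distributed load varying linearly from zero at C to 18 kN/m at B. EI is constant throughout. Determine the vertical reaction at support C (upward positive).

R_C = 8.465 kN

Take M_B as the redundant. Released structure: two simple spans AB and BC with a hinge at B.
Discontinuity in slope at B on the released structure — sum the simple-span end rotations:
  span AB: point load 23 at a = 1.86: Pab(L + a)/(6LEI) = 63.66/EI
  span AB: point load 105.4 at a = 1.55: Pab(L + a)/(6LEI) = 246.2/EI
  span BC: point load 72.4 at a = 0.92: Pab(L + b)/(6LEI) = 73.54/EI
  span BC: triangular load, peak 18: w₀L³/(45EI) = 38.93/EI
  relative rotation θ_0 = (309.8 + 112.5)/EI = 422.3/EI
A unit hogging moment at B produces rotation L₁/(3EI) + L₂/(3EI) = 4.633/EI.
Slope continuity at B: θ_0 = M_B·4.633/EI, so M_B = 422.3/4.633 = 91.15 kN·m (hogging).
Span BC, ΣM about C: R_B^{BC}·4.6 = 393.4 + 91.15, so R_B^{BC} = 105.3 kN and R_C = 113.8 − 105.3 = 8.465 kN.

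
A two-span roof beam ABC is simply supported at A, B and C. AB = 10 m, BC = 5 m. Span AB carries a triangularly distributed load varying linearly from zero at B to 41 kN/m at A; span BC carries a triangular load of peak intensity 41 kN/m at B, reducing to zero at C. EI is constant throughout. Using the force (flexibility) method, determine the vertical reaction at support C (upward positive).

R_C = -2.278 kN

Release continuity at B by inserting a hinge; the redundant is the internal moment M_B. The primary structure is two simply-supported spans AB and BC.
Rotations at B on the released spans (each span's end-slope, ×1/EI):
  span AB: triangular load, peak 41: 7w₀L³/(360EI) = 797.2/EI
  span BC: triangular load, peak 41: w₀L³/(45EI) = 113.9/EI
  relative rotation θ_0 = (797.2 + 113.9)/EI = 911.1/EI
A unit hogging moment at B produces rotation L₁/(3EI) + L₂/(3EI) = 5/EI.
Slope continuity at B: θ_0 = M_B·5/EI, so M_B = 911.1/5 = 182.2 kN·m (hogging).
Span BC, ΣM about C: R_B^{BC}·5 = 341.7 + 182.2, so R_B^{BC} = 104.8 kN and R_C = 102.5 − 104.8 = -2.278 kN.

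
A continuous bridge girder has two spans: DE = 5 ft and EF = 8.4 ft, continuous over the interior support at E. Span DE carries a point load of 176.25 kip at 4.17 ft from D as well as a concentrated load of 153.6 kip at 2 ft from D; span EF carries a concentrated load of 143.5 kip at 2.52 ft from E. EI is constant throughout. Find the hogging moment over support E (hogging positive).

Release continuity at E by inserting a hinge; the redundant is the internal moment M_E. The primary structure is two simply-supported spans DE and EF.
End slopes at the hinge E, treating each span as simply supported:
  span DE: point load 176.25 at a = 4.17: Pab(L + a)/(6LEI) = 186.5/EI
  span DE: point load 153.6 at a = 2: Pab(L + a)/(6LEI) = 215/EI
  span EF: point load 143.5 at a = 2.52: Pab(L + b)/(6LEI) = 602.5/EI
  relative rotation θ_0 = (401.5 + 602.5)/EI = 1004/EI
A unit hogging moment at E produces rotation L₁/(3EI) + L₂/(3EI) = 4.467/EI.
Compatibility: M_E·(L₁+L₂)/(3EI) = θ_0, giving M_E = 224.8 kip·ft (hogging).

M_E = 224.8 kip·ft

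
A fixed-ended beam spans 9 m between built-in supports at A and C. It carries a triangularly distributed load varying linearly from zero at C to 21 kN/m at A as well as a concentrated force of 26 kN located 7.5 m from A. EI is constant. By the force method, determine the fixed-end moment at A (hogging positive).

Take the two fixed-end moments M_A, M_C as redundants; the released structure is the simple span AC.
On the primary (simply-supported) span, the end slopes from the loading are:
  at A: triangular load, peak 21: w₀L³/(45EI) = 340.2/EI
  at C: triangular load, peak 21: 7w₀L³/(360EI) = 297.7/EI
  at A: point load 26 at a = 7.5: Pab(L + b)/(6LEI) = 56.88/EI
  at C: point load 26 at a = 7.5: Pab(L + a)/(6LEI) = 89.38/EI
  θ_A0 = 397.1/EI,  θ_C0 = 387.1/EI
Flexibility coefficients: a unit moment at one end gives L/(3EI) there and L/(6EI) at the far end, so f₁₁ = f₂₂ = 3/EI and f₁₂ = f₂₁ = 1.5/EI.
Compatibility — zero rotation at each built-in end:
  3 M_A + 1.5 M_C = 397.1
  1.5 M_A + 3 M_C = 387.1
Solving the pair gives M_A = 90.47 kN·m and M_C = 83.78 kN·m (hogging).

M_A = 90.47 kN·m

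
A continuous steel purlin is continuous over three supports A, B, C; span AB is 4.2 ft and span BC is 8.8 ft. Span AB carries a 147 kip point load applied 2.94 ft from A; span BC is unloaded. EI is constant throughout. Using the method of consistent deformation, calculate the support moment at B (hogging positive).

Insert a hinge at B; M_B is the redundant, and each span becomes simply supported.
Rotations at B on the released spans (each span's end-slope, ×1/EI):
  span AB: point load 147 at a = 2.94: Pab(L + a)/(6LEI) = 154.3/EI
  relative rotation θ_0 = (154.3 + 0)/EI = 154.3/EI
A unit hogging moment at B produces rotation L₁/(3EI) + L₂/(3EI) = 4.333/EI.
Compatibility: M_B·(L₁+L₂)/(3EI) = θ_0, giving M_B = 35.6 kip·ft (hogging).

M_B = 35.6 kip·ft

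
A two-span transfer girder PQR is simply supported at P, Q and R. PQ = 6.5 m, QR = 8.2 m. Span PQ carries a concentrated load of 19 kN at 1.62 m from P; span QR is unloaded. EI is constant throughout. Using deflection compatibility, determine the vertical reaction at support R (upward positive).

R_R = -0.7783 kN

Insert a hinge at Q; M_Q is the redundant, and each span becomes simply supported.
Rotations at Q on the released spans (each span's end-slope, ×1/EI):
  span PQ: point load 19 at a = 1.62: Pab(L + a)/(6LEI) = 31.27/EI
  relative rotation θ_0 = (31.27 + 0)/EI = 31.27/EI
A unit hogging moment at Q produces rotation L₁/(3EI) + L₂/(3EI) = 4.9/EI.
Slope continuity at Q: θ_0 = M_Q·4.9/EI, so M_Q = 31.27/4.9 = 6.382 kN·m (hogging).
Span QR, ΣM about R: R_Q^{QR}·8.2 = 0 + 6.382, so R_Q^{QR} = 0.7783 kN and R_R = 0 − 0.7783 = -0.7783 kN.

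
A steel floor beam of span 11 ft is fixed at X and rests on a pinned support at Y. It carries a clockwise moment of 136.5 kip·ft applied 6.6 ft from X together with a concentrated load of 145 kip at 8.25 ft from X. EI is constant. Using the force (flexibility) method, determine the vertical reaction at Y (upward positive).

Choose R_Y as the redundant. The primary structure is the cantilever fixed at X.
Downward deflection at the released point Y due to the loads:
  clockwise couple 136.5 at a = 6.6: M₀a(2L − a)/(2EI) = 6937/EI
  point load 145 at a = 8.25: Pa²(3L − a)/(6EI) = 40710/EI
  δ_0 = 47647/EI
Flexibility coefficient — unit upward force at Y: δ_{YY} = L³/(3EI) = 443.7/EI.
Compatibility at Y: δ_0 − R_Y·δ_{YY} = 0, so R_Y = 47647/443.7 = 107.4 kip.

R_Y = 107.4 kip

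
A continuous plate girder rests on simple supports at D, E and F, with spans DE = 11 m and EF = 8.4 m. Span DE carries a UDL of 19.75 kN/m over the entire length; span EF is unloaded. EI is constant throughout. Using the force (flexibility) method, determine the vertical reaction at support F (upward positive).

R_F = -20.16 kN

Take M_E as the redundant. Released structure: two simple spans DE and EF with a hinge at E.
Discontinuity in slope at E on the released structure — sum the simple-span end rotations:
  span DE: UDL 19.75: wL³/(24EI) = 1095/EI
  relative rotation θ_0 = (1095 + 0)/EI = 1095/EI
A unit hogging moment at E produces rotation L₁/(3EI) + L₂/(3EI) = 6.467/EI.
Slope continuity at E: θ_0 = M_E·6.467/EI, so M_E = 1095/6.467 = 169.4 kN·m (hogging).
Span EF, ΣM about F: R_E^{EF}·8.4 = 0 + 169.4, so R_E^{EF} = 20.16 kN and R_F = 0 − 20.16 = -20.16 kN.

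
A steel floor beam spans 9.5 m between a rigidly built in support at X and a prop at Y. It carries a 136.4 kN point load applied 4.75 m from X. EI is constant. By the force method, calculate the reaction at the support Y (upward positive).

R_Y = 42.62 kN

Choose R_Y as the redundant. The primary structure is the cantilever fixed at X.
Free-end deflection of the primary structure under the applied loading (downward +):
  point load 136.4 at a = 4.75: Pa²(3L − a)/(6EI) = 12182/EI
Flexibility coefficient — unit upward force at Y: δ_{YY} = L³/(3EI) = 285.8/EI.
The prop prevents deflection at Y: R_Y = δ_0/δ_{YY} = 12182/285.8 = 42.62 kN.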